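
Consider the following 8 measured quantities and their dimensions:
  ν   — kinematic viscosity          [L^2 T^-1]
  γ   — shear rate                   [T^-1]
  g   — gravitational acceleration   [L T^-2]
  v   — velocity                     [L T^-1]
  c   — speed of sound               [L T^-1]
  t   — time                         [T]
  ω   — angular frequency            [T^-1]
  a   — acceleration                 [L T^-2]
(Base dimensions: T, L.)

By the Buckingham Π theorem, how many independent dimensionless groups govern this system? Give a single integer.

Write exponents as rows T,L / cols ν,γ,g,v,c,t,ω,a:
  T: [-1 -1 -2 -1 -1  1 -1 -2]
  L: [ 2  0  1  1  1  0  0  1]
Echelon form has 2 nonzero rows (pivots: ν,γ)
n=8, r=2 ⇒ 6 dimensionless groups

6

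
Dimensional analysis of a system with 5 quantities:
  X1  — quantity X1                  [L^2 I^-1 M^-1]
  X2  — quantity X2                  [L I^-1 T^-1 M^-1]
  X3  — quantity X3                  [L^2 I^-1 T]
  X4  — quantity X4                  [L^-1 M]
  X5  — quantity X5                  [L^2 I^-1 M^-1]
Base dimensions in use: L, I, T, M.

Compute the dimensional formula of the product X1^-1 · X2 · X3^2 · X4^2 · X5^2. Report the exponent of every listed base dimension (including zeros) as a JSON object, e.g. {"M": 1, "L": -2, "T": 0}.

{"L": 5, "I": -4, "T": 1, "M": 0}

Write exponents as rows L,I,T,M / cols X1,X2,X3,X4,X5:
  L: [ 2  1  2 -1  2]
  I: [-1 -1 -1  0 -1]
  T: [ 0 -1  1  0  0]
  M: [-1 -1  0  1 -1]
  [L]: (-1)·2+(1)·1+(2)·2+(2)·-1+(2)·2 = 5
  [I]: (-1)·-1+(1)·-1+(2)·-1+(2)·0+(2)·-1 = -4
  [T]: (-1)·0+(1)·-1+(2)·1+(2)·0+(2)·0 = 1
  [M]: (-1)·-1+(1)·-1+(2)·0+(2)·1+(2)·-1 = 0
⇒ L^5 I^-4 T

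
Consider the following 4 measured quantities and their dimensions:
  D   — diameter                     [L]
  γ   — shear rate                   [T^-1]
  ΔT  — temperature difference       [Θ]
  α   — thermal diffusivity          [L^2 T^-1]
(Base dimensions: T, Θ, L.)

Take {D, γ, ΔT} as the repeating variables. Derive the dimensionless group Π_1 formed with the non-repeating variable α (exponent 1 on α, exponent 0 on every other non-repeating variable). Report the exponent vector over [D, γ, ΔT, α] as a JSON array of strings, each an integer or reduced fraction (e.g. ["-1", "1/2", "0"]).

["-2", "-1", "0", "1"]

Exponent matrix [T,Θ,L] × [D,γ,ΔT,α]:
  T: [ 0 -1  0 -1]
  Θ: [ 0  0  1  0]
  L: [ 1  0  0  2]
Row reduction gives pivot columns D,γ,ΔT; rank = 3
Pivot set = {D,γ,ΔT}, free = {α}
RREF:
  r0: [   1    0    0    2]
  r1: [   0    1    0    1]
  r2: [   0    0    1    0]
Fix exponent of α at 1; solve each RREF row for its pivot's exponent:
  r0: exp(D) + (2)·1 = 0 ⇒ exp(D) = -2
  r1: exp(γ) + (1)·1 = 0 ⇒ exp(γ) = -1
  r2: exp(ΔT) + (0)·1 = 0 ⇒ exp(ΔT) = 0
Π_1 = D^-2 · γ^-1 · α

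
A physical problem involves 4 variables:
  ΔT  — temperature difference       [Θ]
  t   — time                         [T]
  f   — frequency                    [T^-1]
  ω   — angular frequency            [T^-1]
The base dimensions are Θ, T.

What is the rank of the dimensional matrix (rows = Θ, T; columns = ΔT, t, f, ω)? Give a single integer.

2

Write exponents as rows Θ,T / cols ΔT,t,f,ω:
  Θ: [ 1  0  0  0]
  T: [ 0  1 -1 -1]
Row reduction gives pivot columns ΔT,t; rank = 2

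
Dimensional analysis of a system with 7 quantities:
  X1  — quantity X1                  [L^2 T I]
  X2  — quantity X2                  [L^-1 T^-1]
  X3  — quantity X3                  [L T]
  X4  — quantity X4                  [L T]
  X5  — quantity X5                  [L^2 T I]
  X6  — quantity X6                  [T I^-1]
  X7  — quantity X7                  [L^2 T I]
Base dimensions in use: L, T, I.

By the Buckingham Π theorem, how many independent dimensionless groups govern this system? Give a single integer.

5

Exponent matrix [L,T,I] × [X1,X2,X3,X4,X5,X6,X7]:
  L: [ 2 -1  1  1  2  0  2]
  T: [ 1 -1  1  1  1  1  1]
  I: [ 1  0  0  0  1 -1  1]
Echelon form has 2 nonzero rows (pivots: X1,X2)
Π count = n − r = 7 − 2 = 5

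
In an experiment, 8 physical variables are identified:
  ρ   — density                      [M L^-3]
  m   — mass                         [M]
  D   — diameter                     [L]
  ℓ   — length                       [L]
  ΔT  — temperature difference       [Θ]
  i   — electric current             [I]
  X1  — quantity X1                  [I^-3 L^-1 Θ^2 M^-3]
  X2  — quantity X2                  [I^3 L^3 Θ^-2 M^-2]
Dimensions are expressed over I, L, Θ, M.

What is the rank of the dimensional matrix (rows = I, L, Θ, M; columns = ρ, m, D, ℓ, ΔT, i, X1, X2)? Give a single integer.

4

Dimensional matrix (I×L×Θ×M by ρ×m×D×ℓ×ΔT×i×X1×X2):
  I: [ 0  0  0  0  0  1 -3  3]
  L: [-3  0  1  1  0  0 -1  3]
  Θ: [ 0  0  0  0  1  0  2 -2]
  M: [ 1  1  0  0  0  0 -3 -2]
RREF → pivots at {ρ,m,ΔT,i} ⇒ r = 4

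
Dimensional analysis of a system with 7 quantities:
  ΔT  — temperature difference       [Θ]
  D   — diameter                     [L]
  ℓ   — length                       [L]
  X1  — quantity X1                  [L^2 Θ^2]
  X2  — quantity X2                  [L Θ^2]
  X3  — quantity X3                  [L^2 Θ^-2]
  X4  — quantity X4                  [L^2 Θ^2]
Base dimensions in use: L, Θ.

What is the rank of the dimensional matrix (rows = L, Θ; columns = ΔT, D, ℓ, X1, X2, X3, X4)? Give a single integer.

2

Dimensional matrix (L×Θ by ΔT×D×ℓ×X1×X2×X3×X4):
  L: [ 0  1  1  2  1  2  2]
  Θ: [ 1  0  0  2  2 -2  2]
Row reduction gives pivot columns ΔT,D; rank = 2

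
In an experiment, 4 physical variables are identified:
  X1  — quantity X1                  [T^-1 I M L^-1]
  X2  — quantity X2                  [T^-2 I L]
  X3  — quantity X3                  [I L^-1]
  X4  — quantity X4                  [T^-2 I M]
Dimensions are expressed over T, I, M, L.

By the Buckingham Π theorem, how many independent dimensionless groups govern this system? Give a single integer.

Exponent matrix [T,I,M,L] × [X1,X2,X3,X4]:
  T: [-1 -2  0 -2]
  I: [ 1  1  1  1]
  M: [ 1  0  0  1]
  L: [-1  1 -1  0]
Echelon form has 3 nonzero rows (pivots: X1,X2,X3)
4 vars − rank 3 = 1 Π group

1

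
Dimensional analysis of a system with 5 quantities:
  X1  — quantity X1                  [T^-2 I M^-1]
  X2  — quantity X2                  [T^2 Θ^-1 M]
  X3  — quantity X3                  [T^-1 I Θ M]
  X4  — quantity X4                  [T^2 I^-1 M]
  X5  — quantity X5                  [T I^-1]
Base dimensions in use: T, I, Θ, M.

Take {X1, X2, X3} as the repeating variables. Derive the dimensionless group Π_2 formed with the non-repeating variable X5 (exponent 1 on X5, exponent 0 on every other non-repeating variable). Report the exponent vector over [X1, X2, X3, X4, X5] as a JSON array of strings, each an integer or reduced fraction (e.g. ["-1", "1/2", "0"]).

["2/3", "1/3", "1/3", "0", "1"]

Write exponents as rows T,I,Θ,M / cols X1,X2,X3,X4,X5:
  T: [-2  2 -1  2  1]
  I: [ 1  0  1 -1 -1]
  Θ: [ 0 -1  1  0  0]
  M: [-1  1  1  1  0]
Row reduction gives pivot columns X1,X2,X3; rank = 3
Repeat: X1,X2,X3; free: X4,X5
RREF:
  r0: [   1    0    0   -1 -2/3]
  r1: [   0    1    0    0 -1/3]
  r2: [   0    0    1    0 -1/3]
  r3: [   0    0    0    0    0]
Fix exponent of X5 at 1, X4 at 0; solve each RREF row for its pivot's exponent:
  r0: exp(X1) + (-2/3)·1 = 0 ⇒ exp(X1) = 2/3
  r1: exp(X2) + (-1/3)·1 = 0 ⇒ exp(X2) = 1/3
  r2: exp(X3) + (-1/3)·1 = 0 ⇒ exp(X3) = 1/3
Π_2 = X1^(2/3) · X2^(1/3) · X3^(1/3) · X5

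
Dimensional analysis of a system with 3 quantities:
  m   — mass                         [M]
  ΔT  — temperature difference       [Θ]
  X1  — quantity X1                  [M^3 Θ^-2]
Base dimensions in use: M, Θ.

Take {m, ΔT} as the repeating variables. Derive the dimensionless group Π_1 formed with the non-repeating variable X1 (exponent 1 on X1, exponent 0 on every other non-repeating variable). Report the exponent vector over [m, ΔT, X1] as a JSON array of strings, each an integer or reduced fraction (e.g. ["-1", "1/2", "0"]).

["-3", "2", "1"]

Dimensional matrix (M×Θ by m×ΔT×X1):
  M: [ 1  0  3]
  Θ: [ 0  1 -2]
RREF → pivots at {m,ΔT} ⇒ r = 2
Repeat: m,ΔT; free: X1
RREF:
  r0: [   1    0    3]
  r1: [   0    1   -2]
Fix exponent of X1 at 1; solve each RREF row for its pivot's exponent:
  r0: exp(m) + (3)·1 = 0 ⇒ exp(m) = -3
  r1: exp(ΔT) + (-2)·1 = 0 ⇒ exp(ΔT) = 2
Π_1 = m^-3 · ΔT^2 · X1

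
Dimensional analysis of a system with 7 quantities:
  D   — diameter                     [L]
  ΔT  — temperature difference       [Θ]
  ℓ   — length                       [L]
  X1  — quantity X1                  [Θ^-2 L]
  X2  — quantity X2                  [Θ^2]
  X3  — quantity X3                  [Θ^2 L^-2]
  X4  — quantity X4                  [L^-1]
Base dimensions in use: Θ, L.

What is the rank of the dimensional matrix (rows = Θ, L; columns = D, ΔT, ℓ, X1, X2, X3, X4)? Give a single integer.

Write exponents as rows Θ,L / cols D,ΔT,ℓ,X1,X2,X3,X4:
  Θ: [ 0  1  0 -2  2  2  0]
  L: [ 1  0  1  1  0 -2 -1]
Row reduction gives pivot columns D,ΔT; rank = 2

2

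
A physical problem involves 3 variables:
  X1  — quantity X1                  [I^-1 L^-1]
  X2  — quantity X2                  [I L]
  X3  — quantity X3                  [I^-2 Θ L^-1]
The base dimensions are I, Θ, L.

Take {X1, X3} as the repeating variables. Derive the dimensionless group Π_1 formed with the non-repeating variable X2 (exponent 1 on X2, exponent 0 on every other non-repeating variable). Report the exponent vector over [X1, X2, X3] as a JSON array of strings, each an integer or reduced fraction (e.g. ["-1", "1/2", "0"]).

["1", "1", "0"]

Exponent matrix [I,Θ,L] × [X1,X2,X3]:
  I: [-1  1 -2]
  Θ: [ 0  0  1]
  L: [-1  1 -1]
Echelon form has 2 nonzero rows (pivots: X1,X3)
Repeat: X1,X3; free: X2
RREF:
  r0: [   1   -1    0]
  r1: [   0    0    1]
  r2: [   0    0    0]
Fix exponent of X2 at 1; solve each RREF row for its pivot's exponent:
  r0: exp(X1) + (-1)·1 = 0 ⇒ exp(X1) = 1
  r1: exp(X3) + (0)·1 = 0 ⇒ exp(X3) = 0
Π_1 = X1 · X2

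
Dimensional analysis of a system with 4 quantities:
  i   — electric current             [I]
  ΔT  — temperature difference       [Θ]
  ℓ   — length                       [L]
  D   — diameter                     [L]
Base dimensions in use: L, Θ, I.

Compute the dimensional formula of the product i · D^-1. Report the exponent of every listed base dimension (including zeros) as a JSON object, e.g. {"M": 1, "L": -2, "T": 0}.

{"L": -1, "Θ": 0, "I": 1}

Dimensional matrix (L×Θ×I by i×ΔT×ℓ×D):
  L: [ 0  0  1  1]
  Θ: [ 0  1  0  0]
  I: [ 1  0  0  0]
  [L]: (1)·0+(-1)·1 = -1
  [Θ]: (1)·0+(-1)·0 = 0
  [I]: (1)·1+(-1)·0 = 1
⇒ L^-1 I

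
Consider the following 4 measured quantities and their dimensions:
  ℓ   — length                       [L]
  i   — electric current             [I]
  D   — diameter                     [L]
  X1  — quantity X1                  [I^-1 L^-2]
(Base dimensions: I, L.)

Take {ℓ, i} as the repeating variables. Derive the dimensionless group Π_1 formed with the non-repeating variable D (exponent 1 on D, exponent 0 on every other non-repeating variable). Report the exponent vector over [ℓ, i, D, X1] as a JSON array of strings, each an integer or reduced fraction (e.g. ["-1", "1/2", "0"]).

Exponent matrix [I,L] × [ℓ,i,D,X1]:
  I: [ 0  1  0 -1]
  L: [ 1  0  1 -2]
RREF → pivots at {ℓ,i} ⇒ r = 2
Repeat: ℓ,i; free: D,X1
RREF:
  r0: [   1    0    1   -2]
  r1: [   0    1    0   -1]
Fix exponent of D at 1, X1 at 0; solve each RREF row for its pivot's exponent:
  r0: exp(ℓ) + (1)·1 = 0 ⇒ exp(ℓ) = -1
  r1: exp(i) + (0)·1 = 0 ⇒ exp(i) = 0
Π_1 = ℓ^-1 · D

["-1", "0", "1", "0"]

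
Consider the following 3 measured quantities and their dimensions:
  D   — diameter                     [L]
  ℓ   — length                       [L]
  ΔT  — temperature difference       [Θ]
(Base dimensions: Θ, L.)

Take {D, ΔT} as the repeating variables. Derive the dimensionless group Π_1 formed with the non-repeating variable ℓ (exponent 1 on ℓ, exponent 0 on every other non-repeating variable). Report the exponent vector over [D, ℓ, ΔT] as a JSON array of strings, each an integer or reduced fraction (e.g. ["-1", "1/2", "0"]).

Exponent matrix [Θ,L] × [D,ℓ,ΔT]:
  Θ: [ 0  0  1]
  L: [ 1  1  0]
RREF → pivots at {D,ΔT} ⇒ r = 2
Repeat: D,ΔT; free: ℓ
RREF:
  r0: [   1    1    0]
  r1: [   0    0    1]
Fix exponent of ℓ at 1; solve each RREF row for its pivot's exponent:
  r0: exp(D) + (1)·1 = 0 ⇒ exp(D) = -1
  r1: exp(ΔT) + (0)·1 = 0 ⇒ exp(ΔT) = 0
Π_1 = D^-1 · ℓ

["-1", "1", "0"]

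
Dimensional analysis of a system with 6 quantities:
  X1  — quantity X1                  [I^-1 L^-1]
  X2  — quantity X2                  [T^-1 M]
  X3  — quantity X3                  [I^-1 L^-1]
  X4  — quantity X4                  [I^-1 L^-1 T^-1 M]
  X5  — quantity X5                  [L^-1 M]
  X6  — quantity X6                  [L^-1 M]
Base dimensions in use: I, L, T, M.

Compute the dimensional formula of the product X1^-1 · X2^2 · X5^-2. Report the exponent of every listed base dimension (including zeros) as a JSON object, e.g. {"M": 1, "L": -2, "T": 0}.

{"I": 1, "L": 3, "T": -2, "M": 0}

Write exponents as rows I,L,T,M / cols X1,X2,X3,X4,X5,X6:
  I: [-1  0 -1 -1  0  0]
  L: [-1  0 -1 -1 -1 -1]
  T: [ 0 -1  0 -1  0  0]
  M: [ 0  1  0  1  1  1]
  [I]: (-1)·-1+(2)·0+(-2)·0 = 1
  [L]: (-1)·-1+(2)·0+(-2)·-1 = 3
  [T]: (-1)·0+(2)·-1+(-2)·0 = -2
  [M]: (-1)·0+(2)·1+(-2)·1 = 0
⇒ I L^3 T^-2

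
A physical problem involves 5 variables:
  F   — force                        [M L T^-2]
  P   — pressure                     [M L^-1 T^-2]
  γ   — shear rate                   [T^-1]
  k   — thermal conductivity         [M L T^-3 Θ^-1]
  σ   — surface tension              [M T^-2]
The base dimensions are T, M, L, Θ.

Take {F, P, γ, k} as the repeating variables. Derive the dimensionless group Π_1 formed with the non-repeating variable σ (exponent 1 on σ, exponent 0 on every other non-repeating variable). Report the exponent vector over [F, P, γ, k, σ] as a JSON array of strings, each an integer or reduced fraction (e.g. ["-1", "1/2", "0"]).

Exponent matrix [T,M,L,Θ] × [F,P,γ,k,σ]:
  T: [-2 -2 -1 -3 -2]
  M: [ 1  1  0  1  1]
  L: [ 1 -1  0  1  0]
  Θ: [ 0  0  0 -1  0]
Echelon form has 4 nonzero rows (pivots: F,P,γ,k)
Repeat: F,P,γ,k; free: σ
RREF:
  r0: [   1    0    0    0  1/2]
  r1: [   0    1    0    0  1/2]
  r2: [   0    0    1    0    0]
  r3: [   0    0    0    1    0]
Fix exponent of σ at 1; solve each RREF row for its pivot's exponent:
  r0: exp(F) + (1/2)·1 = 0 ⇒ exp(F) = -1/2
  r1: exp(P) + (1/2)·1 = 0 ⇒ exp(P) = -1/2
  r2: exp(γ) + (0)·1 = 0 ⇒ exp(γ) = 0
  r3: exp(k) + (0)·1 = 0 ⇒ exp(k) = 0
Π_1 = F^(-1/2) · P^(-1/2) · σ

["-1/2", "-1/2", "0", "0", "1"]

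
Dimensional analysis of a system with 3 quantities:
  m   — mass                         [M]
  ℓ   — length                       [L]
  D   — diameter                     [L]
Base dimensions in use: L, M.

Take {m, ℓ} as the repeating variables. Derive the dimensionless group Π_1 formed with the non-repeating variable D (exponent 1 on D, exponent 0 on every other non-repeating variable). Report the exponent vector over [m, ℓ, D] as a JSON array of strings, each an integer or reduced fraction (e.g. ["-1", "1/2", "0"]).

["0", "-1", "1"]

Dimensional matrix (L×M by m×ℓ×D):
  L: [ 0  1  1]
  M: [ 1  0  0]
Row reduction gives pivot columns m,ℓ; rank = 2
Repeat: m,ℓ; free: D
RREF:
  r0: [   1    0    0]
  r1: [   0    1    1]
Fix exponent of D at 1; solve each RREF row for its pivot's exponent:
  r0: exp(m) + (0)·1 = 0 ⇒ exp(m) = 0
  r1: exp(ℓ) + (1)·1 = 0 ⇒ exp(ℓ) = -1
Π_1 = ℓ^-1 · D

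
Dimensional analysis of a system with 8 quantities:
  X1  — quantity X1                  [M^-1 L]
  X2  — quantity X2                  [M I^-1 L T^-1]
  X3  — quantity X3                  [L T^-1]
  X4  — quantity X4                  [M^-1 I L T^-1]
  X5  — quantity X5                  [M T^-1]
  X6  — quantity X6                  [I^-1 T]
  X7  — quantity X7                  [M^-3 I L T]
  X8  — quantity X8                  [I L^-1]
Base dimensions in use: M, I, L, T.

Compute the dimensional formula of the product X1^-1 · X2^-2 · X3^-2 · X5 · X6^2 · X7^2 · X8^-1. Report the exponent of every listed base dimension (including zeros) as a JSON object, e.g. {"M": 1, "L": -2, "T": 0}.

{"M": -6, "I": 1, "L": -2, "T": 7}

Exponent matrix [M,I,L,T] × [X1,X2,X3,X4,X5,X6,X7,X8]:
  M: [-1  1  0 -1  1  0 -3  0]
  I: [ 0 -1  0  1  0 -1  1  1]
  L: [ 1  1  1  1  0  0  1 -1]
  T: [ 0 -1 -1 -1 -1  1  1  0]
  [M]: (-1)·-1+(-2)·1+(-2)·0+(1)·1+(2)·0+(2)·-3+(-1)·0 = -6
  [I]: (-1)·0+(-2)·-1+(-2)·0+(1)·0+(2)·-1+(2)·1+(-1)·1 = 1
  [L]: (-1)·1+(-2)·1+(-2)·1+(1)·0+(2)·0+(2)·1+(-1)·-1 = -2
  [T]: (-1)·0+(-2)·-1+(-2)·-1+(1)·-1+(2)·1+(2)·1+(-1)·0 = 7
⇒ M^-6 I L^-2 T^7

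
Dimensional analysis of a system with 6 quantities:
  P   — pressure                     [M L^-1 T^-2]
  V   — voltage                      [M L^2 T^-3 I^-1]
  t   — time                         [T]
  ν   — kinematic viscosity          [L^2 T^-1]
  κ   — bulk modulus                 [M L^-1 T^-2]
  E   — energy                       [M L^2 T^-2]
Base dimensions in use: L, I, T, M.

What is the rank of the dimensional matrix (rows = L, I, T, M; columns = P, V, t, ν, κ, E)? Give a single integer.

Write exponents as rows L,I,T,M / cols P,V,t,ν,κ,E:
  L: [-1  2  0  2 -1  2]
  I: [ 0 -1  0  0  0  0]
  T: [-2 -3  1 -1 -2 -2]
  M: [ 1  1  0  0  1  1]
Echelon form has 4 nonzero rows (pivots: P,V,t,ν)

4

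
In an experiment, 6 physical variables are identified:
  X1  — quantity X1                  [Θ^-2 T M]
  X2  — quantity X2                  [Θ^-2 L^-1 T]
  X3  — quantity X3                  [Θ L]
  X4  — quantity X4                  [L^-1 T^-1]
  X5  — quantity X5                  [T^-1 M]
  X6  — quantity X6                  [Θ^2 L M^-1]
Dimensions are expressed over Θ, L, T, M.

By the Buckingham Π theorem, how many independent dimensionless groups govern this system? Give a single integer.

Write exponents as rows Θ,L,T,M / cols X1,X2,X3,X4,X5,X6:
  Θ: [-2 -2  1  0  0  2]
  L: [ 0 -1  1 -1  0  1]
  T: [ 1  1  0 -1 -1  0]
  M: [ 1  0  0  0  1 -1]
Row reduction gives pivot columns X1,X2,X3; rank = 3
6 vars − rank 3 = 3 Π groups

3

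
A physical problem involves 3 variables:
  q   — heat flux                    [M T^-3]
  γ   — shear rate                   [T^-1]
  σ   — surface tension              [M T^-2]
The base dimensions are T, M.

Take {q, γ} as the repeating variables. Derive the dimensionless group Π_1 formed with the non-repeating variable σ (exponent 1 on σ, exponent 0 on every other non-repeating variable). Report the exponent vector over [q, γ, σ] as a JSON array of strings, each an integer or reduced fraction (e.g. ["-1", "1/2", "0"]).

Exponent matrix [T,M] × [q,γ,σ]:
  T: [-3 -1 -2]
  M: [ 1  0  1]
Row reduction gives pivot columns q,γ; rank = 2
Repeat: q,γ; free: σ
RREF:
  r0: [   1    0    1]
  r1: [   0    1   -1]
Fix exponent of σ at 1; solve each RREF row for its pivot's exponent:
  r0: exp(q) + (1)·1 = 0 ⇒ exp(q) = -1
  r1: exp(γ) + (-1)·1 = 0 ⇒ exp(γ) = 1
Π_1 = q^-1 · γ · σ

["-1", "1", "1"]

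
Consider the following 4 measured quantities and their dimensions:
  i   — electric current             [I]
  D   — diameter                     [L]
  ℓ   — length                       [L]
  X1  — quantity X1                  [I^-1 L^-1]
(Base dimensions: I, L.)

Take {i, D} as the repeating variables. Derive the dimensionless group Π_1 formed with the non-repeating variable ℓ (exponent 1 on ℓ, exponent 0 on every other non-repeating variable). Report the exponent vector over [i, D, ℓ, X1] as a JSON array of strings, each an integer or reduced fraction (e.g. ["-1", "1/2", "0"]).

["0", "-1", "1", "0"]

Exponent matrix [I,L] × [i,D,ℓ,X1]:
  I: [ 1  0  0 -1]
  L: [ 0  1  1 -1]
Echelon form has 2 nonzero rows (pivots: i,D)
Pivot set = {i,D}, free = {ℓ,X1}
RREF:
  r0: [   1    0    0   -1]
  r1: [   0    1    1   -1]
Fix exponent of ℓ at 1, X1 at 0; solve each RREF row for its pivot's exponent:
  r0: exp(i) + (0)·1 = 0 ⇒ exp(i) = 0
  r1: exp(D) + (1)·1 = 0 ⇒ exp(D) = -1
Π_1 = D^-1 · ℓ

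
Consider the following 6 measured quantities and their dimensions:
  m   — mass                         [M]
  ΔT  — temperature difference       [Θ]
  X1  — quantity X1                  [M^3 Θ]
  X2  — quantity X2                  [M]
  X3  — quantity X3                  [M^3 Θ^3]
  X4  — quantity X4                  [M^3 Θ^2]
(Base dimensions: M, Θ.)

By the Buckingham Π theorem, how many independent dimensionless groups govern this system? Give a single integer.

4

Exponent matrix [M,Θ] × [m,ΔT,X1,X2,X3,X4]:
  M: [ 1  0  3  1  3  3]
  Θ: [ 0  1  1  0  3  2]
Row reduction gives pivot columns m,ΔT; rank = 2
n=6, r=2 ⇒ 4 dimensionless groups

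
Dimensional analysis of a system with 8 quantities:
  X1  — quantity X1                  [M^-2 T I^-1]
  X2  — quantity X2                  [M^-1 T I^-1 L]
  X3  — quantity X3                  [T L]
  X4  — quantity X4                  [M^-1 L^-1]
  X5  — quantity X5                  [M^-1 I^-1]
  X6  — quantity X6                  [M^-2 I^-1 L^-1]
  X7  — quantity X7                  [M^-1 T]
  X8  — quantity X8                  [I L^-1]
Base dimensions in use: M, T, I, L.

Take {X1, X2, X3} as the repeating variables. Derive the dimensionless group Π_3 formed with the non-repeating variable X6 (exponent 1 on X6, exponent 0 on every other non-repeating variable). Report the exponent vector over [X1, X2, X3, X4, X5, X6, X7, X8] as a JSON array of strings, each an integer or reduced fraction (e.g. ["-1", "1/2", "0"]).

["-1", "0", "1", "0", "0", "1", "0", "0"]

Write exponents as rows M,T,I,L / cols X1,X2,X3,X4,X5,X6,X7,X8:
  M: [-2 -1  0 -1 -1 -2 -1  0]
  T: [ 1  1  1  0  0  0  1  0]
  I: [-1 -1  0  0 -1 -1  0  1]
  L: [ 0  1  1 -1  0 -1  0 -1]
Echelon form has 3 nonzero rows (pivots: X1,X2,X3)
Pivot set = {X1,X2,X3}, free = {X4,X5,X6,X7,X8}
RREF:
  r0: [   1    0    0    1    0    1    1    1]
  r1: [   0    1    0   -1    1    0   -1   -2]
  r2: [   0    0    1    0   -1   -1    1    1]
  r3: [   0    0    0    0    0    0    0    0]
Fix exponent of X6 at 1, X4 at 0, X5 at 0, X7 at 0, X8 at 0; solve each RREF row for its pivot's exponent:
  r0: exp(X1) + (1)·1 = 0 ⇒ exp(X1) = -1
  r1: exp(X2) + (0)·1 = 0 ⇒ exp(X2) = 0
  r2: exp(X3) + (-1)·1 = 0 ⇒ exp(X3) = 1
Π_3 = X1^-1 · X3 · X6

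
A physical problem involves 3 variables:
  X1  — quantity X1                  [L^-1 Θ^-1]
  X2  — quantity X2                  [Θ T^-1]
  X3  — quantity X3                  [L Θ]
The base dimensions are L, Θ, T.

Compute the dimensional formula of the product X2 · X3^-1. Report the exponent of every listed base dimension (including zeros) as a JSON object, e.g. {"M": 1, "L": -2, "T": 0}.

Dimensional matrix (L×Θ×T by X1×X2×X3):
  L: [-1  0  1]
  Θ: [-1  1  1]
  T: [ 0 -1  0]
  [L]: (1)·0+(-1)·1 = -1
  [Θ]: (1)·1+(-1)·1 = 0
  [T]: (1)·-1+(-1)·0 = -1
⇒ L^-1 T^-1

{"L": -1, "Θ": 0, "T": -1}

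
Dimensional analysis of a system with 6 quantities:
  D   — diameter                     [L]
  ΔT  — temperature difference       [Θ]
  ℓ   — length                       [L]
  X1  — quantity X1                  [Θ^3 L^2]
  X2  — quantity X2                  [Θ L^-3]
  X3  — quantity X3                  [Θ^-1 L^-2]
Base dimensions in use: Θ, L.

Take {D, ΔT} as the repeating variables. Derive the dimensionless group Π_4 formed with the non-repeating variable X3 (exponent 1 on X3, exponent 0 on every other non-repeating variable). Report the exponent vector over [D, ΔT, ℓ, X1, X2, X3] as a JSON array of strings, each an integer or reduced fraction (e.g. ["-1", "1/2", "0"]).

["2", "1", "0", "0", "0", "1"]

Dimensional matrix (Θ×L by D×ΔT×ℓ×X1×X2×X3):
  Θ: [ 0  1  0  3  1 -1]
  L: [ 1  0  1  2 -3 -2]
Row reduction gives pivot columns D,ΔT; rank = 2
Pivot set = {D,ΔT}, free = {ℓ,X1,X2,X3}
RREF:
  r0: [   1    0    1    2   -3   -2]
  r1: [   0    1    0    3    1   -1]
Fix exponent of X3 at 1, ℓ at 0, X1 at 0, X2 at 0; solve each RREF row for its pivot's exponent:
  r0: exp(D) + (-2)·1 = 0 ⇒ exp(D) = 2
  r1: exp(ΔT) + (-1)·1 = 0 ⇒ exp(ΔT) = 1
Π_4 = D^2 · ΔT · X3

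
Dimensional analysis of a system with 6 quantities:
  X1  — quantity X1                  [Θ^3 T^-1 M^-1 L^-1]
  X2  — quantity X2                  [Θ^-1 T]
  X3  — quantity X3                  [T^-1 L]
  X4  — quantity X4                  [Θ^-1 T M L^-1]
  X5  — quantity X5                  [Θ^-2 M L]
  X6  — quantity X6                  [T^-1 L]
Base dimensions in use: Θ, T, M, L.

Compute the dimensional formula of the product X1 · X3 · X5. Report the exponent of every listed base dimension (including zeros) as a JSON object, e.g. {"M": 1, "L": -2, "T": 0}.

Exponent matrix [Θ,T,M,L] × [X1,X2,X3,X4,X5,X6]:
  Θ: [ 3 -1  0 -1 -2  0]
  T: [-1  1 -1  1  0 -1]
  M: [-1  0  0  1  1  0]
  L: [-1  0  1 -1  1  1]
  [Θ]: (1)·3+(1)·0+(1)·-2 = 1
  [T]: (1)·-1+(1)·-1+(1)·0 = -2
  [M]: (1)·-1+(1)·0+(1)·1 = 0
  [L]: (1)·-1+(1)·1+(1)·1 = 1
⇒ Θ T^-2 L

{"Θ": 1, "T": -2, "M": 0, "L": 1}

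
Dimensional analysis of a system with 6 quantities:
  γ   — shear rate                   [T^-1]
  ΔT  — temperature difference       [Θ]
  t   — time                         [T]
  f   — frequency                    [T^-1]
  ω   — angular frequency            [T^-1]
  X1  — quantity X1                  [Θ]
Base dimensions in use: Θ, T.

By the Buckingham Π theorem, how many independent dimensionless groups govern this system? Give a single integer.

4

Write exponents as rows Θ,T / cols γ,ΔT,t,f,ω,X1:
  Θ: [ 0  1  0  0  0  1]
  T: [-1  0  1 -1 -1  0]
Row reduction gives pivot columns γ,ΔT; rank = 2
6 vars − rank 2 = 4 Π groups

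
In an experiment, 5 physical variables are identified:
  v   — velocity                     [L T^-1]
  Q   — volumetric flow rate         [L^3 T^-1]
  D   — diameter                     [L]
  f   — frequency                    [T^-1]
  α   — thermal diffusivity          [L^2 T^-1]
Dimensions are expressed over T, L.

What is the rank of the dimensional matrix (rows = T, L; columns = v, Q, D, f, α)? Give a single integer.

Dimensional matrix (T×L by v×Q×D×f×α):
  T: [-1 -1  0 -1 -1]
  L: [ 1  3  1  0  2]
RREF → pivots at {v,Q} ⇒ r = 2

2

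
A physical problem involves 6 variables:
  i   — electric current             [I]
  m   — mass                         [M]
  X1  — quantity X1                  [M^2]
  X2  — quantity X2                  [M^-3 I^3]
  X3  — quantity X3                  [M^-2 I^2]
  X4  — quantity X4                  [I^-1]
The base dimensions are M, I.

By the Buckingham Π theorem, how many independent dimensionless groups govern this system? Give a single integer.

Exponent matrix [M,I] × [i,m,X1,X2,X3,X4]:
  M: [ 0  1  2 -3 -2  0]
  I: [ 1  0  0  3  2 -1]
Row reduction gives pivot columns i,m; rank = 2
6 vars − rank 2 = 4 Π groups

4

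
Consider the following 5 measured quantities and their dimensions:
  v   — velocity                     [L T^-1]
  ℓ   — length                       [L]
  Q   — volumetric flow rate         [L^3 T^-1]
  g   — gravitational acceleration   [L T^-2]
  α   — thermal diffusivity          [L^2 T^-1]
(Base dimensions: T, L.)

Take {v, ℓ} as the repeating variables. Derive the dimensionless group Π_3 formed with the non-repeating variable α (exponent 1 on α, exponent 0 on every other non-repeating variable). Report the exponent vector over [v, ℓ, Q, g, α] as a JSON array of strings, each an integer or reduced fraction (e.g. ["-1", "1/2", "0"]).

["-1", "-1", "0", "0", "1"]

Write exponents as rows T,L / cols v,ℓ,Q,g,α:
  T: [-1  0 -1 -2 -1]
  L: [ 1  1  3  1  2]
RREF → pivots at {v,ℓ} ⇒ r = 2
Repeat: v,ℓ; free: Q,g,α
RREF:
  r0: [   1    0    1    2    1]
  r1: [   0    1    2   -1    1]
Fix exponent of α at 1, Q at 0, g at 0; solve each RREF row for its pivot's exponent:
  r0: exp(v) + (1)·1 = 0 ⇒ exp(v) = -1
  r1: exp(ℓ) + (1)·1 = 0 ⇒ exp(ℓ) = -1
Π_3 = v^-1 · ℓ^-1 · α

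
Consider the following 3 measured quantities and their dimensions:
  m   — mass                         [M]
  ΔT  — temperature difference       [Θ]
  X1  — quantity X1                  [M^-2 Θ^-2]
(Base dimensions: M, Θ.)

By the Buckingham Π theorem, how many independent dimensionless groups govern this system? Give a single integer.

Write exponents as rows M,Θ / cols m,ΔT,X1:
  M: [ 1  0 -2]
  Θ: [ 0  1 -2]
RREF → pivots at {m,ΔT} ⇒ r = 2
3 vars − rank 2 = 1 Π group

1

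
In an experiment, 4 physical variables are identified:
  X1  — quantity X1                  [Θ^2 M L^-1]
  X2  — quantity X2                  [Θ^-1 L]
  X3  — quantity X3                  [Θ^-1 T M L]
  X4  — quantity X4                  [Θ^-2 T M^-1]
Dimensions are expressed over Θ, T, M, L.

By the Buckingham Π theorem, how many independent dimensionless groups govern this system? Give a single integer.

Exponent matrix [Θ,T,M,L] × [X1,X2,X3,X4]:
  Θ: [ 2 -1 -1 -2]
  T: [ 0  0  1  1]
  M: [ 1  0  1 -1]
  L: [-1  1  1  0]
Row reduction gives pivot columns X1,X2,X3; rank = 3
4 vars − rank 3 = 1 Π group

1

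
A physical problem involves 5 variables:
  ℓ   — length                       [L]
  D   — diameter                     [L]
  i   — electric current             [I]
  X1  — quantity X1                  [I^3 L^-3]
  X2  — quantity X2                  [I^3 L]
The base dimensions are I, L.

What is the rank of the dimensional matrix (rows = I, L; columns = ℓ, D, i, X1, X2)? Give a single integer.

2

Write exponents as rows I,L / cols ℓ,D,i,X1,X2:
  I: [ 0  0  1  3  3]
  L: [ 1  1  0 -3  1]
Echelon form has 2 nonzero rows (pivots: ℓ,i)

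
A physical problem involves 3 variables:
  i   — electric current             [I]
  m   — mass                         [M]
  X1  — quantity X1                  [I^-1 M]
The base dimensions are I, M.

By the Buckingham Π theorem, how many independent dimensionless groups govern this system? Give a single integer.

Write exponents as rows I,M / cols i,m,X1:
  I: [ 1  0 -1]
  M: [ 0  1  1]
RREF → pivots at {i,m} ⇒ r = 2
Π count = n − r = 3 − 2 = 1

1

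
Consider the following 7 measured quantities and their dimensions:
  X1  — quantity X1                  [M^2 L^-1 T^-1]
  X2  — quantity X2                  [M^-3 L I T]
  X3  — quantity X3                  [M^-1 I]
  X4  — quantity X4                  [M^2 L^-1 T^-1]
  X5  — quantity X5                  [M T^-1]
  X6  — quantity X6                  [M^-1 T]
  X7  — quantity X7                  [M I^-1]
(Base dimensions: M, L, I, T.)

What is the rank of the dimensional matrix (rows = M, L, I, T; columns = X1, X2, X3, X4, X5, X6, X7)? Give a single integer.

Write exponents as rows M,L,I,T / cols X1,X2,X3,X4,X5,X6,X7:
  M: [ 2 -3 -1  2  1 -1  1]
  L: [-1  1  0 -1  0  0  0]
  I: [ 0  1  1  0  0  0 -1]
  T: [-1  1  0 -1 -1  1  0]
Row reduction gives pivot columns X1,X2,X5; rank = 3

3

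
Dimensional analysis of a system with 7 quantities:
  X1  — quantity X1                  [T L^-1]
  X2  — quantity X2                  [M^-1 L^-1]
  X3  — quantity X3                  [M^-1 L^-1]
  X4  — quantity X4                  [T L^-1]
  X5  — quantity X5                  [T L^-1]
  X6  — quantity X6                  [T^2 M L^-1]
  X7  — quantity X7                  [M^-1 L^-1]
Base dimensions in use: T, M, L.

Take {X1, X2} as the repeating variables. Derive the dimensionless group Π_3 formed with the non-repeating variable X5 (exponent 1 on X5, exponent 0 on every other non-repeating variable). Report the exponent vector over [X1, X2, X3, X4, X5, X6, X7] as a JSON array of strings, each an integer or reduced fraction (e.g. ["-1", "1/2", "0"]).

["-1", "0", "0", "0", "1", "0", "0"]

Write exponents as rows T,M,L / cols X1,X2,X3,X4,X5,X6,X7:
  T: [ 1  0  0  1  1  2  0]
  M: [ 0 -1 -1  0  0  1 -1]
  L: [-1 -1 -1 -1 -1 -1 -1]
Echelon form has 2 nonzero rows (pivots: X1,X2)
Pivot set = {X1,X2}, free = {X3,X4,X5,X6,X7}
RREF:
  r0: [   1    0    0    1    1    2    0]
  r1: [   0    1    1    0    0   -1    1]
  r2: [   0    0    0    0    0    0    0]
Fix exponent of X5 at 1, X3 at 0, X4 at 0, X6 at 0, X7 at 0; solve each RREF row for its pivot's exponent:
  r0: exp(X1) + (1)·1 = 0 ⇒ exp(X1) = -1
  r1: exp(X2) + (0)·1 = 0 ⇒ exp(X2) = 0
Π_3 = X1^-1 · X5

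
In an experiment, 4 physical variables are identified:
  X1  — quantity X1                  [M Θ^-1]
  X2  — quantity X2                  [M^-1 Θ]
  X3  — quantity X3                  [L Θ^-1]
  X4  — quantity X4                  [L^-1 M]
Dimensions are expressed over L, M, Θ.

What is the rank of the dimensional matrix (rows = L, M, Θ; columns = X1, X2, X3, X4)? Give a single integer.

2

Exponent matrix [L,M,Θ] × [X1,X2,X3,X4]:
  L: [ 0  0  1 -1]
  M: [ 1 -1  0  1]
  Θ: [-1  1 -1  0]
Row reduction gives pivot columns X1,X3; rank = 2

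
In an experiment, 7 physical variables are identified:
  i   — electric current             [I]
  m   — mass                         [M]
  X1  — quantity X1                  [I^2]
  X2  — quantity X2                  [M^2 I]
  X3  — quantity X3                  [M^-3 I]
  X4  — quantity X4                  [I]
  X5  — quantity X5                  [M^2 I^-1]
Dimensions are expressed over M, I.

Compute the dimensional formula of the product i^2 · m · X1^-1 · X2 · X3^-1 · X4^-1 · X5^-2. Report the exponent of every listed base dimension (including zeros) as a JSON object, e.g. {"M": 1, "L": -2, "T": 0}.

Write exponents as rows M,I / cols i,m,X1,X2,X3,X4,X5:
  M: [ 0  1  0  2 -3  0  2]
  I: [ 1  0  2  1  1  1 -1]
  [M]: (2)·0+(1)·1+(-1)·0+(1)·2+(-1)·-3+(-1)·0+(-2)·2 = 2
  [I]: (2)·1+(1)·0+(-1)·2+(1)·1+(-1)·1+(-1)·1+(-2)·-1 = 1
⇒ M^2 I

{"M": 2, "I": 1}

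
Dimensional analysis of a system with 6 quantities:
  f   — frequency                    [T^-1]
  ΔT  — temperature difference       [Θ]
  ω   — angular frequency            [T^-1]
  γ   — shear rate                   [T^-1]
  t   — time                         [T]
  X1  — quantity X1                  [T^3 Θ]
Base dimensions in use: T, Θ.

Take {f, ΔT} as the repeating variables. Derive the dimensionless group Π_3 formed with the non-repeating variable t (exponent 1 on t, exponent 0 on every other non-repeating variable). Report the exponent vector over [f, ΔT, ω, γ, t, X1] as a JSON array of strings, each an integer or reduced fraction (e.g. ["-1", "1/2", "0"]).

["1", "0", "0", "0", "1", "0"]

Dimensional matrix (T×Θ by f×ΔT×ω×γ×t×X1):
  T: [-1  0 -1 -1  1  3]
  Θ: [ 0  1  0  0  0  1]
Row reduction gives pivot columns f,ΔT; rank = 2
Pivot set = {f,ΔT}, free = {ω,γ,t,X1}
RREF:
  r0: [   1    0    1    1   -1   -3]
  r1: [   0    1    0    0    0    1]
Fix exponent of t at 1, ω at 0, γ at 0, X1 at 0; solve each RREF row for its pivot's exponent:
  r0: exp(f) + (-1)·1 = 0 ⇒ exp(f) = 1
  r1: exp(ΔT) + (0)·1 = 0 ⇒ exp(ΔT) = 0
Π_3 = f · t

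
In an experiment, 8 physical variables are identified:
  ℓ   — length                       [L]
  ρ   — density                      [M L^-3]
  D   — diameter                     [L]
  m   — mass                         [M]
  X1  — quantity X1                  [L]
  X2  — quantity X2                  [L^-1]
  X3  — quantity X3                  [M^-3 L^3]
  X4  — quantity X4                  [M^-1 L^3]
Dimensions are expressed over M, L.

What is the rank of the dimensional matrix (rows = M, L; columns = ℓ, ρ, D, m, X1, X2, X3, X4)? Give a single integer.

Dimensional matrix (M×L by ℓ×ρ×D×m×X1×X2×X3×X4):
  M: [ 0  1  0  1  0  0 -3 -1]
  L: [ 1 -3  1  0  1 -1  3  3]
RREF → pivots at {ℓ,ρ} ⇒ r = 2

2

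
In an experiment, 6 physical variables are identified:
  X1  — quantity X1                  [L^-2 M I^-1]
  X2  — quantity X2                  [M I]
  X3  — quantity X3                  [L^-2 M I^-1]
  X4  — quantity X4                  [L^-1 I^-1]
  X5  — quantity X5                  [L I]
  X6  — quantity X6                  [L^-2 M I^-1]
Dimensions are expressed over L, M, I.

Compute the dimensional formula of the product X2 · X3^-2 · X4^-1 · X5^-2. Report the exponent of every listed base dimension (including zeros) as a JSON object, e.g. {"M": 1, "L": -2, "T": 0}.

{"L": 3, "M": -1, "I": 2}

Write exponents as rows L,M,I / cols X1,X2,X3,X4,X5,X6:
  L: [-2  0 -2 -1  1 -2]
  M: [ 1  1  1  0  0  1]
  I: [-1  1 -1 -1  1 -1]
  [L]: (1)·0+(-2)·-2+(-1)·-1+(-2)·1 = 3
  [M]: (1)·1+(-2)·1+(-1)·0+(-2)·0 = -1
  [I]: (1)·1+(-2)·-1+(-1)·-1+(-2)·1 = 2
⇒ L^3 M^-1 I^2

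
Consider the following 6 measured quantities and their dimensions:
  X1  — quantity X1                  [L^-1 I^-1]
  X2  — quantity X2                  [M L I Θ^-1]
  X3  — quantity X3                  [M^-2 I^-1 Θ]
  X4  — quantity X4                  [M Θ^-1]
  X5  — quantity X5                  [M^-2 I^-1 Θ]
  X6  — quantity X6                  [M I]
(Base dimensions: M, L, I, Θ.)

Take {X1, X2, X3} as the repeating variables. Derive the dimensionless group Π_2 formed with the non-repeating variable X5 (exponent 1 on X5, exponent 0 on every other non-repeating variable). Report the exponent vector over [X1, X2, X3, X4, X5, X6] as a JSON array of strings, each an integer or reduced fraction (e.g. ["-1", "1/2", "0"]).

["0", "0", "-1", "0", "1", "0"]

Exponent matrix [M,L,I,Θ] × [X1,X2,X3,X4,X5,X6]:
  M: [ 0  1 -2  1 -2  1]
  L: [-1  1  0  0  0  0]
  I: [-1  1 -1  0 -1  1]
  Θ: [ 0 -1  1 -1  1  0]
Echelon form has 3 nonzero rows (pivots: X1,X2,X3)
Repeat: X1,X2,X3; free: X4,X5,X6
RREF:
  r0: [   1    0    0    1    0   -1]
  r1: [   0    1    0    1    0   -1]
  r2: [   0    0    1    0    1   -1]
  r3: [   0    0    0    0    0    0]
Fix exponent of X5 at 1, X4 at 0, X6 at 0; solve each RREF row for its pivot's exponent:
  r0: exp(X1) + (0)·1 = 0 ⇒ exp(X1) = 0
  r1: exp(X2) + (0)·1 = 0 ⇒ exp(X2) = 0
  r2: exp(X3) + (1)·1 = 0 ⇒ exp(X3) = -1
Π_2 = X3^-1 · X5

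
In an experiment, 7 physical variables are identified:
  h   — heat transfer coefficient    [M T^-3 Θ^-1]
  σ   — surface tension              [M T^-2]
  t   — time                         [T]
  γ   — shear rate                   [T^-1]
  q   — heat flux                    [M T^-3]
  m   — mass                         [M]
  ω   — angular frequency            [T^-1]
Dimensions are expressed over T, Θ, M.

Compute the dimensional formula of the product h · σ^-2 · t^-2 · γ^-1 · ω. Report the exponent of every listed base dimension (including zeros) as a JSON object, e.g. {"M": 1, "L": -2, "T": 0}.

Exponent matrix [T,Θ,M] × [h,σ,t,γ,q,m,ω]:
  T: [-3 -2  1 -1 -3  0 -1]
  Θ: [-1  0  0  0  0  0  0]
  M: [ 1  1  0  0  1  1  0]
  [T]: (1)·-3+(-2)·-2+(-2)·1+(-1)·-1+(1)·-1 = -1
  [Θ]: (1)·-1+(-2)·0+(-2)·0+(-1)·0+(1)·0 = -1
  [M]: (1)·1+(-2)·1+(-2)·0+(-1)·0+(1)·0 = -1
⇒ T^-1 Θ^-1 M^-1

{"T": -1, "Θ": -1, "M": -1}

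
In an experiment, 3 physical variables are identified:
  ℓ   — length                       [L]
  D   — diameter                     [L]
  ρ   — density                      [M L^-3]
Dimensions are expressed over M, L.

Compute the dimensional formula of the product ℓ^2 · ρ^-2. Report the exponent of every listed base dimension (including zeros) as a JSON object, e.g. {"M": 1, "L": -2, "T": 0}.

Dimensional matrix (M×L by ℓ×D×ρ):
  M: [ 0  0  1]
  L: [ 1  1 -3]
  [M]: (2)·0+(-2)·1 = -2
  [L]: (2)·1+(-2)·-3 = 8
⇒ M^-2 L^8

{"M": -2, "L": 8}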